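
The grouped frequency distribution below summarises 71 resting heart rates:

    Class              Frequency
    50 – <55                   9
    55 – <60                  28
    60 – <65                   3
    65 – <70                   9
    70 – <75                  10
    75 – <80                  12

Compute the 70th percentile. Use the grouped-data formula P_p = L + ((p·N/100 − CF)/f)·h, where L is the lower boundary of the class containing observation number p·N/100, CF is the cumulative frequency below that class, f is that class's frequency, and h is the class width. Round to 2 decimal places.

N = 71; target position k = 70/100 · 71 = 49.7.
Cumulative frequencies: 9, 37, 40, 49, 59, 71.
Observation 49.7 falls in the class 70 – <75.
L = 70, CF = 49, f = 10, h = 5.
P70 = 70 + ((49.7 − 49)/10)·5 = 70 + 0.35 = 70.35.

70.35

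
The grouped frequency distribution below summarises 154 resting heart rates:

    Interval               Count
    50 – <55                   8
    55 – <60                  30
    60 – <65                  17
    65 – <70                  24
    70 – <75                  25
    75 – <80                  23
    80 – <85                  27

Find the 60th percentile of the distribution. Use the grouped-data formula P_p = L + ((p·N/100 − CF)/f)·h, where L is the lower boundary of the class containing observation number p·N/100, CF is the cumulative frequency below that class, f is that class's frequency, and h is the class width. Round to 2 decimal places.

N = 154; target position k = 60/100 · 154 = 92.4.
Cumulative frequencies: 8, 38, 55, 79, 104, 127, 154.
Observation 92.4 falls in the class 70 – <75.
L = 70, CF = 79, f = 25, h = 5.
P60 = 70 + ((92.4 − 79)/25)·5 = 70 + 2.68 = 72.68.

72.68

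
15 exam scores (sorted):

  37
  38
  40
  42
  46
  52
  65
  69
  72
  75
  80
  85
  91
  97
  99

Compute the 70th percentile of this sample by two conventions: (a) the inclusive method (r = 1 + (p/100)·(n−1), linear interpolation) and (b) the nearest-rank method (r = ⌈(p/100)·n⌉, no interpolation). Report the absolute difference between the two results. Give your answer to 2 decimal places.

1.00

n = 15.
(a) r = 10.8; between ranks 10 (75) and 11 (80): 79.
(b) the nearest-rank method: rank 11 → 80.
|79 − 80| = 1.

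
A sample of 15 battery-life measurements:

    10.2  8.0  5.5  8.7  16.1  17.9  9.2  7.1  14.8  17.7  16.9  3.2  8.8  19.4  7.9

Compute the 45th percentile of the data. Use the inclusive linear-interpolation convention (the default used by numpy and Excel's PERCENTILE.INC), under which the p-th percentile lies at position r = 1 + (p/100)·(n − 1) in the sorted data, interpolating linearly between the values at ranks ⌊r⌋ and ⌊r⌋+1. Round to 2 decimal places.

Sorted: 3.2, 5.5, 7.1, 7.9, 8.0, 8.7, 8.8, 9.2, 10.2, 14.8, 16.1, 16.9, 17.7, 17.9, 19.4.
n = 15.
r = 1 + (45/100)·(15 − 1) = 1 + 6.3 = 7.3.
Rank 7 is 8.8 and rank 8 is 9.2.
Interpolate: 8.8 + 0.3·(9.2 − 8.8) = 8.8 + 0.3·0.4 = 8.92.

8.92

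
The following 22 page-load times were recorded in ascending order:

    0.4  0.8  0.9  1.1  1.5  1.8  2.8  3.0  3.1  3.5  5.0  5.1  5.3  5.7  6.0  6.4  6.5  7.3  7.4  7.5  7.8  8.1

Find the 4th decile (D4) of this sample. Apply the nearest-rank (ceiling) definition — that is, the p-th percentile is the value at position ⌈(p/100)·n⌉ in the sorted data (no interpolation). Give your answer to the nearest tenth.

3.1

n = 22.
Position = ⌈40/100 · 22⌉ = ⌈8.8⌉ = 9.
The value at rank 9 is 3.1.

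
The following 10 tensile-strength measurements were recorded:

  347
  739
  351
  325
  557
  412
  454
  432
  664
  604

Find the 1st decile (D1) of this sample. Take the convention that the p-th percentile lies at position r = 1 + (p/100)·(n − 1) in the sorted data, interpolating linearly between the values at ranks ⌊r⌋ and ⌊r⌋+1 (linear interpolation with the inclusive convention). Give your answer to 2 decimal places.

Sorted: 325, 347, 351, 412, 432, 454, 557, 604, 664, 739.
n = 10.
r = 1 + (10/100)·(10 − 1) = 1 + 0.9 = 1.9.
Rank 1 is 325 and rank 2 is 347.
Interpolate: 325 + 0.9·(347 − 325) = 325 + 0.9·22 = 344.8.

344.80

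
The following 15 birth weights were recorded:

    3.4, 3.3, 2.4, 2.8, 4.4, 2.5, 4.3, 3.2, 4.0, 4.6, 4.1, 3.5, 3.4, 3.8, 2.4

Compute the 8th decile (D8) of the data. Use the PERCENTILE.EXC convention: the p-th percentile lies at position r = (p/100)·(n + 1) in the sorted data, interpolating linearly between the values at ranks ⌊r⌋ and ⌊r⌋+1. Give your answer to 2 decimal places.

4.26

Sorted: 2.4, 2.4, 2.5, 2.8, 3.2, 3.3, 3.4, 3.4, 3.5, 3.8, 4.0, 4.1, 4.3, 4.4, 4.6.
n = 15.
r = (80/100)·(15 + 1) = 12.8.
Rank 12 is 4.1 and rank 13 is 4.3.
Interpolate: 4.1 + 0.8·(4.3 − 4.1) = 4.1 + 0.8·0.2 = 4.26.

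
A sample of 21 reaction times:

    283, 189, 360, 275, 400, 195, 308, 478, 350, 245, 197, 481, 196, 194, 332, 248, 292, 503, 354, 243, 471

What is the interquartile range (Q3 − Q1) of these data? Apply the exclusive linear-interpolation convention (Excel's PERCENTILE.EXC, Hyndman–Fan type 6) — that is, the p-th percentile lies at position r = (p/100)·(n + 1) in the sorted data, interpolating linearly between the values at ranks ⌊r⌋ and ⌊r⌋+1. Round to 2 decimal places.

Sorted: 189, 194, 195, 196, 197, 243, 245, 248, 275, 283, 292, 308, 332, 350, 354, 360, 400, 471, 478, 481, 503.
n = 21.
P25: r = 5.5; ranks 5–6 are 197, 243; interpolating gives 220.
P75: r = 16.5; ranks 16–17 are 360, 400; interpolating gives 380.
Difference: 380 − 220 = 160.

160.00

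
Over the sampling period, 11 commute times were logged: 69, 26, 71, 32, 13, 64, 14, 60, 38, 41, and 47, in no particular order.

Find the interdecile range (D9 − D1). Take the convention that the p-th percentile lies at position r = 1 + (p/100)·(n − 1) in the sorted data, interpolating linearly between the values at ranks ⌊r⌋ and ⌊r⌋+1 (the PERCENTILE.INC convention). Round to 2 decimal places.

Sorted: 13, 14, 26, 32, 38, 41, 47, 60, 64, 69, 71.
n = 11.
P10: r = 2 (integer) → 14.
P90: r = 10 (integer) → 69.
Difference: 69 − 14 = 55.

55.00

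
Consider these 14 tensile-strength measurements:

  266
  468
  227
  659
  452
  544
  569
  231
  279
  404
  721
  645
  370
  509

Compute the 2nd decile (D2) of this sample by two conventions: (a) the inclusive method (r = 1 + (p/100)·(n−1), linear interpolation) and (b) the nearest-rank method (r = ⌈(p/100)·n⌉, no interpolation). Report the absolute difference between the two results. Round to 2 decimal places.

7.80

Sorted: 227, 231, 266, 279, 370, 404, 452, 468, 509, 544, 569, 645, 659, 721.
n = 14.
(a) r = 3.6; between ranks 3 (266) and 4 (279): 273.8.
(b) the nearest-rank method: rank 3 → 266.
|273.8 − 266| = 7.8.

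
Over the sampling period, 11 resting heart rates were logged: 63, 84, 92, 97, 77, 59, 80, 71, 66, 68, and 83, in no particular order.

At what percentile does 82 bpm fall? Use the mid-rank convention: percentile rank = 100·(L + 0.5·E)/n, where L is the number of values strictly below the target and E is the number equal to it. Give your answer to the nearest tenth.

63.6

Sorted: 59, 63, 66, 68, 71, 77, 80, 83, 84, 92, 97.
Count below 82: L = 7; count equal: E = 0; n = 11.
Percentile rank = 100·(7 + 0.5·0)/11 = 100·7/11 = 63.64.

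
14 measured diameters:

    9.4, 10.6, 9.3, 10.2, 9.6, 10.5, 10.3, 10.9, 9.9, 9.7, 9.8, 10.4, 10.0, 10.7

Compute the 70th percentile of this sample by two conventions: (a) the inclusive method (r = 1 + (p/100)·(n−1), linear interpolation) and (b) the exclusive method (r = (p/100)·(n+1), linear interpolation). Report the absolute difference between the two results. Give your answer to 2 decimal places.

0.04

Sorted: 9.3, 9.4, 9.6, 9.7, 9.8, 9.9, 10.0, 10.2, 10.3, 10.4, 10.5, 10.6, 10.7, 10.9.
n = 14.
(a) r = 10.1; between ranks 10 (10.4) and 11 (10.5): 10.41.
(b) r = 10.5; between ranks 10 (10.4) and 11 (10.5): 10.45.
|10.41 − 10.45| = 0.04.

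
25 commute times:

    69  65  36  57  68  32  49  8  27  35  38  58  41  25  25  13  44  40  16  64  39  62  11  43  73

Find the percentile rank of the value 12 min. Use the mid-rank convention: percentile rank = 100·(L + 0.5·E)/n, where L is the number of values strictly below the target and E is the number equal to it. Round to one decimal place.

Sorted: 8, 11, 13, 16, 25, 25, 27, 32, 35, 36, 38, 39, 40, 41, 43, 44, 49, 57, 58, 62, 64, 65, 68, 69, 73.
Count below 12: L = 2; count equal: E = 0; n = 25.
Percentile rank = 100·(2 + 0.5·0)/25 = 100·2/25 = 8.

8.0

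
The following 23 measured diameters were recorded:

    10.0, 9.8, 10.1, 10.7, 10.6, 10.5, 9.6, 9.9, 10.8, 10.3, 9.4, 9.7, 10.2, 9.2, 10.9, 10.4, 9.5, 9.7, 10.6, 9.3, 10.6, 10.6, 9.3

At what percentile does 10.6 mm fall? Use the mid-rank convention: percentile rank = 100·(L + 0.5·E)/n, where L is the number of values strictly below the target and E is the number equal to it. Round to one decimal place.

Sorted: 9.2, 9.3, 9.3, 9.4, 9.5, 9.6, 9.7, 9.7, 9.8, 9.9, 10.0, 10.1, 10.2, 10.3, 10.4, 10.5, 10.6, 10.6, 10.6, 10.6, 10.7, 10.8, 10.9.
Count below 10.6: L = 16; count equal: E = 4; n = 23.
Percentile rank = 100·(16 + 0.5·4)/23 = 100·18/23 = 78.26.

78.3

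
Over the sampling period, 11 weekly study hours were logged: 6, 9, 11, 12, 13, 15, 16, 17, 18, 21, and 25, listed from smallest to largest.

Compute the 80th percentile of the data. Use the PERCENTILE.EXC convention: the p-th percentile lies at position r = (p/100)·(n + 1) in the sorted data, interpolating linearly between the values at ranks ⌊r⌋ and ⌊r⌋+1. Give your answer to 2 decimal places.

n = 11.
r = (80/100)·(11 + 1) = 9.6.
Rank 9 is 18 and rank 10 is 21.
Interpolate: 18 + 0.6·(21 − 18) = 18 + 0.6·3 = 19.8.

19.80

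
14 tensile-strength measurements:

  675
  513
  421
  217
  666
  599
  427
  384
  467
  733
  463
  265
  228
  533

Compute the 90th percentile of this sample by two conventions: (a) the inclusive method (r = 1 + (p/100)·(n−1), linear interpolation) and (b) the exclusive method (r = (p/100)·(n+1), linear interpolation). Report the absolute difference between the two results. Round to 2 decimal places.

31.70

Sorted: 217, 228, 265, 384, 421, 427, 463, 467, 513, 533, 599, 666, 675, 733.
n = 14.
(a) r = 12.7; between ranks 12 (666) and 13 (675): 672.3.
(b) r = 13.5; between ranks 13 (675) and 14 (733): 704.
|672.3 − 704| = 31.7.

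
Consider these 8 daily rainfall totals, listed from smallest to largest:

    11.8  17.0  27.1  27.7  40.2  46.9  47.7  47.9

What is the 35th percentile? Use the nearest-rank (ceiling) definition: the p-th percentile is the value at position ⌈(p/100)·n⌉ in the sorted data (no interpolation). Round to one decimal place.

27.1

n = 8.
Position = ⌈35/100 · 8⌉ = ⌈2.8⌉ = 3.
The value at rank 3 is 27.1.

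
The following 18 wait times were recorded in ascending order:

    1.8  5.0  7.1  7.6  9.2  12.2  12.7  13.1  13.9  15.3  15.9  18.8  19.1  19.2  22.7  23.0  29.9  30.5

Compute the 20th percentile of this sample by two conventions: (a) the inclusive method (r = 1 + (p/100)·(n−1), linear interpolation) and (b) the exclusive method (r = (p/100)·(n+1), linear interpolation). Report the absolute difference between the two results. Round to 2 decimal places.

n = 18.
(a) r = 4.4; between ranks 4 (7.6) and 5 (9.2): 8.24.
(b) r = 3.8; between ranks 3 (7.1) and 4 (7.6): 7.5.
|8.24 − 7.5| = 0.74.

0.74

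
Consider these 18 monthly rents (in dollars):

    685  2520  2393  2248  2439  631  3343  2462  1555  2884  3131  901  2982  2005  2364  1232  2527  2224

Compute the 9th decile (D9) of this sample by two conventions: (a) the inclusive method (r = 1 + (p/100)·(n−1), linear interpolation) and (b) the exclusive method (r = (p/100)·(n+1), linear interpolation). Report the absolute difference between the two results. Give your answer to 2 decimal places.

Sorted: 631, 685, 901, 1232, 1555, 2005, 2224, 2248, 2364, 2393, 2439, 2462, 2520, 2527, 2884, 2982, 3131, 3343.
n = 18.
(a) r = 16.3; between ranks 16 (2982) and 17 (3131): 3026.7.
(b) r = 17.1; between ranks 17 (3131) and 18 (3343): 3152.2.
|3026.7 − 3152.2| = 125.5.

125.50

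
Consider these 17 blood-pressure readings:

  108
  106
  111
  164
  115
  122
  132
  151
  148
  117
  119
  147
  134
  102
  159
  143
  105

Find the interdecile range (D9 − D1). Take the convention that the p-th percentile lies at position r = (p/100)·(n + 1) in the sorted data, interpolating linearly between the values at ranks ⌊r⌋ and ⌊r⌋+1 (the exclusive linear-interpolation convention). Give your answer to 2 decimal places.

Sorted: 102, 105, 106, 108, 111, 115, 117, 119, 122, 132, 134, 143, 147, 148, 151, 159, 164.
n = 17.
P10: r = 1.8; ranks 1–2 are 102, 105; interpolating gives 104.4.
P90: r = 16.2; ranks 16–17 are 159, 164; interpolating gives 160.
Difference: 160 − 104.4 = 55.6.

55.60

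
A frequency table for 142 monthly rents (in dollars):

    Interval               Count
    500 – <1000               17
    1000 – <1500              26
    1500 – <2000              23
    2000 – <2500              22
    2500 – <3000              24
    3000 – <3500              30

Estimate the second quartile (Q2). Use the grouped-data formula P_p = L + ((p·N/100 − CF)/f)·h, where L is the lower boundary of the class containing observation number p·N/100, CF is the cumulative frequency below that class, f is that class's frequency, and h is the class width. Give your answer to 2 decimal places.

N = 142; target position k = 50/100 · 142 = 71.
Cumulative frequencies: 17, 43, 66, 88, 112, 142.
Observation 71 falls in the class 2000 – <2500.
L = 2000, CF = 66, f = 22, h = 500.
P50 = 2000 + ((71 − 66)/22)·500 = 2000 + 113.636 = 2113.64.

2113.64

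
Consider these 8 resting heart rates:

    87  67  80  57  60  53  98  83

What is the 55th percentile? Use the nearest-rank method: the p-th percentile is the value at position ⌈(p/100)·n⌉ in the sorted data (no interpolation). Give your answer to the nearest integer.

Sorted: 53, 57, 60, 67, 80, 83, 87, 98.
n = 8.
Position = ⌈55/100 · 8⌉ = ⌈4.4⌉ = 5.
The value at rank 5 is 80.

80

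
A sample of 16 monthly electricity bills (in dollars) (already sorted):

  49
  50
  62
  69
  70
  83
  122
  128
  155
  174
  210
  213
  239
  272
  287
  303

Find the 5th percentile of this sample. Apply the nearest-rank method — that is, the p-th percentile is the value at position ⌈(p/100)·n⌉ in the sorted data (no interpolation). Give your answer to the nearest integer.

n = 16.
Position = ⌈5/100 · 16⌉ = ⌈0.8⌉ = 1.
The value at rank 1 is 49.

49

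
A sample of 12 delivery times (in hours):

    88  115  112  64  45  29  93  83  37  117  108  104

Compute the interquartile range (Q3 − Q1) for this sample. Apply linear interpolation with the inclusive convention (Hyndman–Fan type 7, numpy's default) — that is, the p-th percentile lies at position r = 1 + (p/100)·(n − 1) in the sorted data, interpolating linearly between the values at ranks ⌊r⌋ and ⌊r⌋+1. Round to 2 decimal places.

49.75

Sorted: 29, 37, 45, 64, 83, 88, 93, 104, 108, 112, 115, 117.
n = 12.
P25: r = 3.75; ranks 3–4 are 45, 64; interpolating gives 59.25.
P75: r = 9.25; ranks 9–10 are 108, 112; interpolating gives 109.
Difference: 109 − 59.25 = 49.75.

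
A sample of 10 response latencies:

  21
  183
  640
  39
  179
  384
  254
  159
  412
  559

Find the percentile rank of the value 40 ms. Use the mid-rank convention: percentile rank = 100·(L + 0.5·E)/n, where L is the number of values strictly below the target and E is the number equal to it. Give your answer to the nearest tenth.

Sorted: 21, 39, 159, 179, 183, 254, 384, 412, 559, 640.
Count below 40: L = 2; count equal: E = 0; n = 10.
Percentile rank = 100·(2 + 0.5·0)/10 = 100·2/10 = 20.

20.0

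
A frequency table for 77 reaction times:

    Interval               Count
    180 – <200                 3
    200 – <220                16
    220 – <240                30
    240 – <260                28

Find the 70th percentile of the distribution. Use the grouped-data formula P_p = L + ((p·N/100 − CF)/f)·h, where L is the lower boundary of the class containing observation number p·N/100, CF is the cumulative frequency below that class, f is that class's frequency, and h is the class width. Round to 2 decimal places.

243.50

N = 77; target position k = 70/100 · 77 = 53.9.
Cumulative frequencies: 3, 19, 49, 77.
Observation 53.9 falls in the class 240 – <260.
L = 240, CF = 49, f = 28, h = 20.
P70 = 240 + ((53.9 − 49)/28)·20 = 240 + 3.5 = 243.5.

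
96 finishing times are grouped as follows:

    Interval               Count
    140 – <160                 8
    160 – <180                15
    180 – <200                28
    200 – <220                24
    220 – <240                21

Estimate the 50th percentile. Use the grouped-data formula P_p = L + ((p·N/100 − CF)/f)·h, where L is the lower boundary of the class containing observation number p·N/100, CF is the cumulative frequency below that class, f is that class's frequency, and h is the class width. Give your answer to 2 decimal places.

N = 96; target position k = 50/100 · 96 = 48.
Cumulative frequencies: 8, 23, 51, 75, 96.
Observation 48 falls in the class 180 – <200.
L = 180, CF = 23, f = 28, h = 20.
P50 = 180 + ((48 − 23)/28)·20 = 180 + 17.8571 = 197.857.

197.86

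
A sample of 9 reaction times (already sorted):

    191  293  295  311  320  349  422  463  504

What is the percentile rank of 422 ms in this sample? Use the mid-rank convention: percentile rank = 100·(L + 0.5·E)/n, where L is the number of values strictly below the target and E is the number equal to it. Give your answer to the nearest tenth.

Count below 422: L = 6; count equal: E = 1; n = 9.
Percentile rank = 100·(6 + 0.5·1)/9 = 100·6.5/9 = 72.22.

72.2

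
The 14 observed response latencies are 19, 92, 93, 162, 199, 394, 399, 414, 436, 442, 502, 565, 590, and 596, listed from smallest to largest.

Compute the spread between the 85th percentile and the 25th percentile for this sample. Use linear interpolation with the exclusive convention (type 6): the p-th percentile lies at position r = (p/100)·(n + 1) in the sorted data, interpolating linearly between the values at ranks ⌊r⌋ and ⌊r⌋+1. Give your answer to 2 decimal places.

439.00

n = 14.
P25: r = 3.75; ranks 3–4 are 93, 162; interpolating gives 144.75.
P85: r = 12.75; ranks 12–13 are 565, 590; interpolating gives 583.75.
Difference: 583.75 − 144.75 = 439.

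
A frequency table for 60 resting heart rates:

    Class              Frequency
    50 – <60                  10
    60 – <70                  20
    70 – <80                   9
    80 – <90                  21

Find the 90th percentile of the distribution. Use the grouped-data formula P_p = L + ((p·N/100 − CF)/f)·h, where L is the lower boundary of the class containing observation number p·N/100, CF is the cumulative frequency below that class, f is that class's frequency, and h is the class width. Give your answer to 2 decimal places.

87.14

N = 60; target position k = 90/100 · 60 = 54.
Cumulative frequencies: 10, 30, 39, 60.
Observation 54 falls in the class 80 – <90.
L = 80, CF = 39, f = 21, h = 10.
P90 = 80 + ((54 − 39)/21)·10 = 80 + 7.14286 = 87.1429.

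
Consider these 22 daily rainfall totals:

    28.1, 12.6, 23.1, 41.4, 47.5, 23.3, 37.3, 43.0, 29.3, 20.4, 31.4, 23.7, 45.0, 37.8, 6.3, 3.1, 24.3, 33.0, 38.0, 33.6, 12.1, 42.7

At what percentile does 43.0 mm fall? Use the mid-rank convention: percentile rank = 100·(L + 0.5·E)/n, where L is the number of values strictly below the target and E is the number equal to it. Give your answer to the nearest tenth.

Sorted: 3.1, 6.3, 12.1, 12.6, 20.4, 23.1, 23.3, 23.7, 24.3, 28.1, 29.3, 31.4, 33.0, 33.6, 37.3, 37.8, 38.0, 41.4, 42.7, 43.0, 45.0, 47.5.
Count below 43.0: L = 19; count equal: E = 1; n = 22.
Percentile rank = 100·(19 + 0.5·1)/22 = 100·19.5/22 = 88.64.

88.6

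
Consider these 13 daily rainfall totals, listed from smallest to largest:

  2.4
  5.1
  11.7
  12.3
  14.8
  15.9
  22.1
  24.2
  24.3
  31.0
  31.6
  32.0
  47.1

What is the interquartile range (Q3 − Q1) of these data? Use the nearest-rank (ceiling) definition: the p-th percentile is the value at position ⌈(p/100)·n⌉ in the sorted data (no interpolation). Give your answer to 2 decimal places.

18.70

n = 13.
P25: rank ⌈25/100·13⌉ = 4 → 12.3.
P75: rank ⌈75/100·13⌉ = 10 → 31.
Difference: 31 − 12.3 = 18.7.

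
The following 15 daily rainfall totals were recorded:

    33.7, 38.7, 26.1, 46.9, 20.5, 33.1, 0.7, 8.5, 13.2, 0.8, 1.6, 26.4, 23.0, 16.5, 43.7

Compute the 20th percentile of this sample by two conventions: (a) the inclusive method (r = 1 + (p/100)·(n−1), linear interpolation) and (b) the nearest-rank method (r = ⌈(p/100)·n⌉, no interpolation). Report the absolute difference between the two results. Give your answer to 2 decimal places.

5.52

Sorted: 0.7, 0.8, 1.6, 8.5, 13.2, 16.5, 20.5, 23.0, 26.1, 26.4, 33.1, 33.7, 38.7, 43.7, 46.9.
n = 15.
(a) r = 3.8; between ranks 3 (1.6) and 4 (8.5): 7.12.
(b) the nearest-rank method: rank 3 → 1.6.
|7.12 − 1.6| = 5.52.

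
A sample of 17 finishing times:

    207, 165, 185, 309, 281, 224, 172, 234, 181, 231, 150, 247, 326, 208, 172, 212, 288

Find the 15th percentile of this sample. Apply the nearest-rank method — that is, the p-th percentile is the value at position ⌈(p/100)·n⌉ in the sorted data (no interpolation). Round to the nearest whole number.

172

Sorted: 150, 165, 172, 172, 181, 185, 207, 208, 212, 224, 231, 234, 247, 281, 288, 309, 326.
n = 17.
Position = ⌈15/100 · 17⌉ = ⌈2.55⌉ = 3.
The value at rank 3 is 172.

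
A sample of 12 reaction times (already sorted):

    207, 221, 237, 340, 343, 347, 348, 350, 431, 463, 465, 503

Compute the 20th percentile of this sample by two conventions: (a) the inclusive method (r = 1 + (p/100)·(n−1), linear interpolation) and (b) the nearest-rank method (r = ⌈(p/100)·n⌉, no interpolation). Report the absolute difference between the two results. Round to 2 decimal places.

n = 12.
(a) r = 3.2; between ranks 3 (237) and 4 (340): 257.6.
(b) the nearest-rank method: rank 3 → 237.
|257.6 − 237| = 20.6.

20.60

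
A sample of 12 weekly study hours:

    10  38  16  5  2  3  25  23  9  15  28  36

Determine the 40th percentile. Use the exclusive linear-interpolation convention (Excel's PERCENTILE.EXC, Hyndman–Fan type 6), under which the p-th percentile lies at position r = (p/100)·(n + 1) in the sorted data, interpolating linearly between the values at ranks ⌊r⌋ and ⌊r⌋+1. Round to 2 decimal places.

Sorted: 2, 3, 5, 9, 10, 15, 16, 23, 25, 28, 36, 38.
n = 12.
r = (40/100)·(12 + 1) = 5.2.
Rank 5 is 10 and rank 6 is 15.
Interpolate: 10 + 0.2·(15 − 10) = 10 + 0.2·5 = 11.

11.00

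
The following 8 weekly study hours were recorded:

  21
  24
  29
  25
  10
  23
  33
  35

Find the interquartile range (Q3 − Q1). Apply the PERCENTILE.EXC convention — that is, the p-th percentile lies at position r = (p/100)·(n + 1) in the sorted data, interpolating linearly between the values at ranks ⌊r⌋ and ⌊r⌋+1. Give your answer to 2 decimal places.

Sorted: 10, 21, 23, 24, 25, 29, 33, 35.
n = 8.
P25: r = 2.25; ranks 2–3 are 21, 23; interpolating gives 21.5.
P75: r = 6.75; ranks 6–7 are 29, 33; interpolating gives 32.
Difference: 32 − 21.5 = 10.5.

10.50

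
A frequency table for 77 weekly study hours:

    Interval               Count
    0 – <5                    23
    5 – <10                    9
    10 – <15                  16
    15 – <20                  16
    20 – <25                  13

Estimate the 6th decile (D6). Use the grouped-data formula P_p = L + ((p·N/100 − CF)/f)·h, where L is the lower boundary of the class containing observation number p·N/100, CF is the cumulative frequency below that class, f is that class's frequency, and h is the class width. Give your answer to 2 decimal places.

N = 77; target position k = 60/100 · 77 = 46.2.
Cumulative frequencies: 23, 32, 48, 64, 77.
Observation 46.2 falls in the class 10 – <15.
L = 10, CF = 32, f = 16, h = 5.
P60 = 10 + ((46.2 − 32)/16)·5 = 10 + 4.4375 = 14.4375.

14.44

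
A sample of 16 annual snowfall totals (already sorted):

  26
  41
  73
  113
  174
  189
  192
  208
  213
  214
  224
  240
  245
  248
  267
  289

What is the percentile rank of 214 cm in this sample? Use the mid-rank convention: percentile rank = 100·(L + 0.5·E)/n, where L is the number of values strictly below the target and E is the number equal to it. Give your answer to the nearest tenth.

Count below 214: L = 9; count equal: E = 1; n = 16.
Percentile rank = 100·(9 + 0.5·1)/16 = 100·9.5/16 = 59.38.

59.4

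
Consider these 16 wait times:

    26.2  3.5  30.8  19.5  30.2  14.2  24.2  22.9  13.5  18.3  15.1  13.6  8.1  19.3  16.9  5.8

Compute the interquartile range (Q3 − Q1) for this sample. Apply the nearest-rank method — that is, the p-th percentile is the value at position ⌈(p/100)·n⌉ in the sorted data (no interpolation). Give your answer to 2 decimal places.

Sorted: 3.5, 5.8, 8.1, 13.5, 13.6, 14.2, 15.1, 16.9, 18.3, 19.3, 19.5, 22.9, 24.2, 26.2, 30.2, 30.8.
n = 16.
P25: rank ⌈25/100·16⌉ = 4 → 13.5.
P75: rank ⌈75/100·16⌉ = 12 → 22.9.
Difference: 22.9 − 13.5 = 9.4.

9.40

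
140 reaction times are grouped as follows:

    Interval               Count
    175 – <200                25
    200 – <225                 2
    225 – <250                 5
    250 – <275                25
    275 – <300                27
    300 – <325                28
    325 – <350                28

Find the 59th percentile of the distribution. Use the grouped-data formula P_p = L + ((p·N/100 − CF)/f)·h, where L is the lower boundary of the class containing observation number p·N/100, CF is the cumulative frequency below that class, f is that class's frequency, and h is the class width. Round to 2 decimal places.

298.70

N = 140; target position k = 59/100 · 140 = 82.6.
Cumulative frequencies: 25, 27, 32, 57, 84, 112, 140.
Observation 82.6 falls in the class 275 – <300.
L = 275, CF = 57, f = 27, h = 25.
P59 = 275 + ((82.6 − 57)/27)·25 = 275 + 23.7037 = 298.704.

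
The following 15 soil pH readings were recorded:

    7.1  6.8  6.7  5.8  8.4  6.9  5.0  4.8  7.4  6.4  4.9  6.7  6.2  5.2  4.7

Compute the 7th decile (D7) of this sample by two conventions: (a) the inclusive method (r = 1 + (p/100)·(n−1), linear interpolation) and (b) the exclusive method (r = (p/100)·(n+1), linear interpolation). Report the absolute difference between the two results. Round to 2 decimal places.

0.04

Sorted: 4.7, 4.8, 4.9, 5.0, 5.2, 5.8, 6.2, 6.4, 6.7, 6.7, 6.8, 6.9, 7.1, 7.4, 8.4.
n = 15.
(a) r = 10.8; between ranks 10 (6.7) and 11 (6.8): 6.78.
(b) r = 11.2; between ranks 11 (6.8) and 12 (6.9): 6.82.
|6.78 − 6.82| = 0.04.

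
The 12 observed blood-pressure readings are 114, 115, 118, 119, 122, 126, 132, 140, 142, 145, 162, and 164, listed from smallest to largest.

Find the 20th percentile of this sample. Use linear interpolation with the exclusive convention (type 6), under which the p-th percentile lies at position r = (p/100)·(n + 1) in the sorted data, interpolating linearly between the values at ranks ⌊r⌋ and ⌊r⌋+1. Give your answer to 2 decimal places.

n = 12.
r = (20/100)·(12 + 1) = 2.6.
Rank 2 is 115 and rank 3 is 118.
Interpolate: 115 + 0.6·(118 − 115) = 115 + 0.6·3 = 116.8.

116.80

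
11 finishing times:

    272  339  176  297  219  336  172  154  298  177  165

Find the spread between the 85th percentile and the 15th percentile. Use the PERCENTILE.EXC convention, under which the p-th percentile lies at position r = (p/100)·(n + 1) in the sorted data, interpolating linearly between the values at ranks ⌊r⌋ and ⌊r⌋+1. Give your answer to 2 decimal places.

173.80

Sorted: 154, 165, 172, 176, 177, 219, 272, 297, 298, 336, 339.
n = 11.
P15: r = 1.8; ranks 1–2 are 154, 165; interpolating gives 162.8.
P85: r = 10.2; ranks 10–11 are 336, 339; interpolating gives 336.6.
Difference: 336.6 − 162.8 = 173.8.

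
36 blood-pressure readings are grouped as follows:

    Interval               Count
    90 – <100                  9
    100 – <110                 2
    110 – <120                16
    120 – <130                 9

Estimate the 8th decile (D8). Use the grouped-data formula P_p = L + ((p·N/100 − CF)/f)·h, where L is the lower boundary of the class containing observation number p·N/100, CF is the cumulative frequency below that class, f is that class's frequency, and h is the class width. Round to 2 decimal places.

122.00

N = 36; target position k = 80/100 · 36 = 28.8.
Cumulative frequencies: 9, 11, 27, 36.
Observation 28.8 falls in the class 120 – <130.
L = 120, CF = 27, f = 9, h = 10.
P80 = 120 + ((28.8 − 27)/9)·10 = 120 + 2 = 122.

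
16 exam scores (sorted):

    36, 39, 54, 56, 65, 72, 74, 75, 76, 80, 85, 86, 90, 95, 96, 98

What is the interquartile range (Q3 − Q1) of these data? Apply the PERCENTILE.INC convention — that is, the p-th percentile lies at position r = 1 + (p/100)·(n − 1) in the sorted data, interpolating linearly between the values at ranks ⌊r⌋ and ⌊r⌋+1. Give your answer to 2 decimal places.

24.25

n = 16.
P25: r = 4.75; ranks 4–5 are 56, 65; interpolating gives 62.75.
P75: r = 12.25; ranks 12–13 are 86, 90; interpolating gives 87.
Difference: 87 − 62.75 = 24.25.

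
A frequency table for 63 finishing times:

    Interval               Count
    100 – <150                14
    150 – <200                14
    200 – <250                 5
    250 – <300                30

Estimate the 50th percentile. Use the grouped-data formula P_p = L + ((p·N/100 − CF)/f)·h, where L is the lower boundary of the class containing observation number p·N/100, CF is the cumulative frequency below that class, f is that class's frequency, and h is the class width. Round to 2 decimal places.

N = 63; target position k = 50/100 · 63 = 31.5.
Cumulative frequencies: 14, 28, 33, 63.
Observation 31.5 falls in the class 200 – <250.
L = 200, CF = 28, f = 5, h = 50.
P50 = 200 + ((31.5 − 28)/5)·50 = 200 + 35 = 235.

235.00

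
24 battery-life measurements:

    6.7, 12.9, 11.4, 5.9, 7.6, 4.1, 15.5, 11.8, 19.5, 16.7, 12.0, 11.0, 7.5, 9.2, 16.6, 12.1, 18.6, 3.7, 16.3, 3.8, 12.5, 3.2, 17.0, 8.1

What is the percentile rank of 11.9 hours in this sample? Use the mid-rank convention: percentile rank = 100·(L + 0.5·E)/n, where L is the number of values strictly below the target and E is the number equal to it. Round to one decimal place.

Sorted: 3.2, 3.7, 3.8, 4.1, 5.9, 6.7, 7.5, 7.6, 8.1, 9.2, 11.0, 11.4, 11.8, 12.0, 12.1, 12.5, 12.9, 15.5, 16.3, 16.6, 16.7, 17.0, 18.6, 19.5.
Count below 11.9: L = 13; count equal: E = 0; n = 24.
Percentile rank = 100·(13 + 0.5·0)/24 = 100·13/24 = 54.17.

54.2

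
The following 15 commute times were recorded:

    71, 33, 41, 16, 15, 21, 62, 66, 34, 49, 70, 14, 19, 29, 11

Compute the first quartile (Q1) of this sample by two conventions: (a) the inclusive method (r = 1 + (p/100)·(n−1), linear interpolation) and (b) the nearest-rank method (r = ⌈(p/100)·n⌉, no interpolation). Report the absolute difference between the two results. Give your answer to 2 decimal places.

1.50

Sorted: 11, 14, 15, 16, 19, 21, 29, 33, 34, 41, 49, 62, 66, 70, 71.
n = 15.
(a) r = 4.5; between ranks 4 (16) and 5 (19): 17.5.
(b) the nearest-rank method: rank 4 → 16.
|17.5 − 16| = 1.5.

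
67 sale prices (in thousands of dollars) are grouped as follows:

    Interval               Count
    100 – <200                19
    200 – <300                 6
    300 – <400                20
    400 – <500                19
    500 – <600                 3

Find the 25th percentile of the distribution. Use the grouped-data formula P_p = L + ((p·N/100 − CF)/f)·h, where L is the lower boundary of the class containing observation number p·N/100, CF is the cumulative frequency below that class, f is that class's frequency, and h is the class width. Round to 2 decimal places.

N = 67; target position k = 25/100 · 67 = 16.75.
Cumulative frequencies: 19, 25, 45, 64, 67.
Observation 16.75 falls in the class 100 – <200.
L = 100, CF = 0, f = 19, h = 100.
P25 = 100 + ((16.75 − 0)/19)·100 = 100 + 88.1579 = 188.158.

188.16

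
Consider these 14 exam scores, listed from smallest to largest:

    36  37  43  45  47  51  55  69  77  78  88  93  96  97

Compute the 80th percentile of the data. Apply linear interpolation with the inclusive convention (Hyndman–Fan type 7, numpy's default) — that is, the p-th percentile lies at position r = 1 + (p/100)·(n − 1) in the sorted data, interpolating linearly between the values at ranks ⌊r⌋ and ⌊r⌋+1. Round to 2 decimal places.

n = 14.
r = 1 + (80/100)·(14 − 1) = 1 + 10.4 = 11.4.
Rank 11 is 88 and rank 12 is 93.
Interpolate: 88 + 0.4·(93 − 88) = 88 + 0.4·5 = 90.

90.00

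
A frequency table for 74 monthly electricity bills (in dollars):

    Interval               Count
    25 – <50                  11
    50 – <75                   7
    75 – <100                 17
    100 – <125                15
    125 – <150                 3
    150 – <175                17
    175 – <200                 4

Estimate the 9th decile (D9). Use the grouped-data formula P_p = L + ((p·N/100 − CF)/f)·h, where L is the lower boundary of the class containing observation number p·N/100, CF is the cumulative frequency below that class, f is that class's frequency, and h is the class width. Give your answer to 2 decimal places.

N = 74; target position k = 90/100 · 74 = 66.6.
Cumulative frequencies: 11, 18, 35, 50, 53, 70, 74.
Observation 66.6 falls in the class 150 – <175.
L = 150, CF = 53, f = 17, h = 25.
P90 = 150 + ((66.6 − 53)/17)·25 = 150 + 20 = 170.

170.00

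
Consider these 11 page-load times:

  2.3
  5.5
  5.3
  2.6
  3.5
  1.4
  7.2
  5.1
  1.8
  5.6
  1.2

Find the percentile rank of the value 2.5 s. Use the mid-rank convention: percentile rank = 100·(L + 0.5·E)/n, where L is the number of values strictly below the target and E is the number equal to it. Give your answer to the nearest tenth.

36.4

Sorted: 1.2, 1.4, 1.8, 2.3, 2.6, 3.5, 5.1, 5.3, 5.5, 5.6, 7.2.
Count below 2.5: L = 4; count equal: E = 0; n = 11.
Percentile rank = 100·(4 + 0.5·0)/11 = 100·4/11 = 36.36.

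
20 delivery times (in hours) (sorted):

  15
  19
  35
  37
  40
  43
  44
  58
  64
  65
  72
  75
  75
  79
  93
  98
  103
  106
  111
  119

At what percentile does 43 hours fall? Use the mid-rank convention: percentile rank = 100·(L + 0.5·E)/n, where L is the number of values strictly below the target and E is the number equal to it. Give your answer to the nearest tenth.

27.5

Count below 43: L = 5; count equal: E = 1; n = 20.
Percentile rank = 100·(5 + 0.5·1)/20 = 100·5.5/20 = 27.5.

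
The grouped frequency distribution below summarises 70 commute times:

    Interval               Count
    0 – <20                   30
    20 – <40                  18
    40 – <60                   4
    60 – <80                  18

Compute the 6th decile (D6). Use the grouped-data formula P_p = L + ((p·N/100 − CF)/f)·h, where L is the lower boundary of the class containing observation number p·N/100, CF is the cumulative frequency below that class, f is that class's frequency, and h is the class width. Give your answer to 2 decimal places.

33.33

N = 70; target position k = 60/100 · 70 = 42.
Cumulative frequencies: 30, 48, 52, 70.
Observation 42 falls in the class 20 – <40.
L = 20, CF = 30, f = 18, h = 20.
P60 = 20 + ((42 − 30)/18)·20 = 20 + 13.3333 = 33.3333.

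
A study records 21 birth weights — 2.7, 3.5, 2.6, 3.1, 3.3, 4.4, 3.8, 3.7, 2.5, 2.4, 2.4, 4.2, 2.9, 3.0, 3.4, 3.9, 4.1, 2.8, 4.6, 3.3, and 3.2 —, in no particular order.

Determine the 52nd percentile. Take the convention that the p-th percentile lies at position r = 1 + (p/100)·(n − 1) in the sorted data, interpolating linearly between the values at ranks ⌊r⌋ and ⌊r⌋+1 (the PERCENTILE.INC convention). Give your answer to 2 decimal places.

3.30

Sorted: 2.4, 2.4, 2.5, 2.6, 2.7, 2.8, 2.9, 3.0, 3.1, 3.2, 3.3, 3.3, 3.4, 3.5, 3.7, 3.8, 3.9, 4.1, 4.2, 4.4, 4.6.
n = 21.
r = 1 + (52/100)·(21 − 1) = 1 + 10.4 = 11.4.
Rank 11 is 3.3 and rank 12 is 3.3.
Interpolate: 3.3 + 0.4·(3.3 − 3.3) = 3.3 + 0.4·0 = 3.3.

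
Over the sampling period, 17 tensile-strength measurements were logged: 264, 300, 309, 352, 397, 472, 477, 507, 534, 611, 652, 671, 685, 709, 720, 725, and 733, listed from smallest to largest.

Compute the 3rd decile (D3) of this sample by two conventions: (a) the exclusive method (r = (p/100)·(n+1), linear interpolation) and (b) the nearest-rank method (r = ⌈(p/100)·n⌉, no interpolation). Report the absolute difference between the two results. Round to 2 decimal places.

45.00

n = 17.
(a) r = 5.4; between ranks 5 (397) and 6 (472): 427.
(b) the nearest-rank method: rank 6 → 472.
|427 − 472| = 45.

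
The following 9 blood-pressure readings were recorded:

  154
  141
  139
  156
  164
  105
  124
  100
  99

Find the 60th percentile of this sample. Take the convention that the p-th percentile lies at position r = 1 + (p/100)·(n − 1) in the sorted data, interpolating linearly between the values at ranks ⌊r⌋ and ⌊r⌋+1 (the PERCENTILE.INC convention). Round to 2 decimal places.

Sorted: 99, 100, 105, 124, 139, 141, 154, 156, 164.
n = 9.
r = 1 + (60/100)·(9 − 1) = 1 + 4.8 = 5.8.
Rank 5 is 139 and rank 6 is 141.
Interpolate: 139 + 0.8·(141 − 139) = 139 + 0.8·2 = 140.6.

140.60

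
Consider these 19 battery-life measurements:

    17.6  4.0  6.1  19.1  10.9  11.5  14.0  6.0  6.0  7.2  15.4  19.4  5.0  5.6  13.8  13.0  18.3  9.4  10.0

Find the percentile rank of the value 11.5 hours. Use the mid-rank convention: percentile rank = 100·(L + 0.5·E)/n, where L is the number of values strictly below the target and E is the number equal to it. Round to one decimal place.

Sorted: 4.0, 5.0, 5.6, 6.0, 6.0, 6.1, 7.2, 9.4, 10.0, 10.9, 11.5, 13.0, 13.8, 14.0, 15.4, 17.6, 18.3, 19.1, 19.4.
Count below 11.5: L = 10; count equal: E = 1; n = 19.
Percentile rank = 100·(10 + 0.5·1)/19 = 100·10.5/19 = 55.26.

55.3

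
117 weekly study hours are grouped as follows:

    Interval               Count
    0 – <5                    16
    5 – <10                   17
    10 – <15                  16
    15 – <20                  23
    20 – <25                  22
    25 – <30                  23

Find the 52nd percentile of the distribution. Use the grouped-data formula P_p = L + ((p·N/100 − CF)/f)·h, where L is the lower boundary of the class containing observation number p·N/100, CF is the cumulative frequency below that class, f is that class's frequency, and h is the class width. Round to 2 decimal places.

17.57

N = 117; target position k = 52/100 · 117 = 60.84.
Cumulative frequencies: 16, 33, 49, 72, 94, 117.
Observation 60.84 falls in the class 15 – <20.
L = 15, CF = 49, f = 23, h = 5.
P52 = 15 + ((60.84 − 49)/23)·5 = 15 + 2.57391 = 17.5739.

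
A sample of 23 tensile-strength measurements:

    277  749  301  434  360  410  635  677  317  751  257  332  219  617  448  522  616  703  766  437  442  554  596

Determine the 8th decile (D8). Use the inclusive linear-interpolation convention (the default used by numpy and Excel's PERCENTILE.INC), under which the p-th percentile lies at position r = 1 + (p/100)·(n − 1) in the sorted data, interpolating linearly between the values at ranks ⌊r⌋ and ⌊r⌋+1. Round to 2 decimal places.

660.20

Sorted: 219, 257, 277, 301, 317, 332, 360, 410, 434, 437, 442, 448, 522, 554, 596, 616, 617, 635, 677, 703, 749, 751, 766.
n = 23.
r = 1 + (80/100)·(23 − 1) = 1 + 17.6 = 18.6.
Rank 18 is 635 and rank 19 is 677.
Interpolate: 635 + 0.6·(677 − 635) = 635 + 0.6·42 = 660.2.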